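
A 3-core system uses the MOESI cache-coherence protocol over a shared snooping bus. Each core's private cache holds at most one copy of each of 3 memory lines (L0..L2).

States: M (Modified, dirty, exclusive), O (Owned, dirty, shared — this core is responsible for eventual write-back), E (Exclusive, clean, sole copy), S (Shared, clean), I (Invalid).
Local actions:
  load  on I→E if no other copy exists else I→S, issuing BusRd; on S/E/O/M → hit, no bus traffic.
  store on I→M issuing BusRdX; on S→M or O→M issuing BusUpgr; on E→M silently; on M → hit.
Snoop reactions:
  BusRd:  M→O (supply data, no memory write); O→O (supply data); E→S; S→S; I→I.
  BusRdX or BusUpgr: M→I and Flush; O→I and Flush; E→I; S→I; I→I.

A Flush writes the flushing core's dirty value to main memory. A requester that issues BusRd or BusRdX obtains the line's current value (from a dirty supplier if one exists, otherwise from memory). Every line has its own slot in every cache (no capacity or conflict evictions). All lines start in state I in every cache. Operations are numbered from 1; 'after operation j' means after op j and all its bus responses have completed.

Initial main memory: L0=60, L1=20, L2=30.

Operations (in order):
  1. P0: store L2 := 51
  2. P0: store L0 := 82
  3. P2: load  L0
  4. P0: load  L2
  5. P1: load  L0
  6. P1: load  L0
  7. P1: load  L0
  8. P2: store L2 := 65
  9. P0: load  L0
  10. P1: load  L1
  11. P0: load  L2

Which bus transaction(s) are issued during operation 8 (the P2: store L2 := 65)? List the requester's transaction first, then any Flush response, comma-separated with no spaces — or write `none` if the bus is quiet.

1. P0: store L2 := 51  bus=[BusRdX]  L2: P0=M P1=I P2=I  mem[L2]=30
2. P0: store L0 := 82  bus=[BusRdX]  L0: P0=M P1=I P2=I  mem[L0]=60
3. P2: load  L0  bus=[BusRd]  L0: P0=O P1=I P2=S  mem[L0]=60
4. P0: load  L2  bus=[-]  L2: P0=M P1=I P2=I  mem[L2]=30
5. P1: load  L0  bus=[BusRd]  L0: P0=O P1=S P2=S  mem[L0]=60
6. P1: load  L0  bus=[-]  L0: P0=O P1=S P2=S  mem[L0]=60
7. P1: load  L0  bus=[-]  L0: P0=O P1=S P2=S  mem[L0]=60
8. P2: store L2 := 65  bus=[BusRdX,Flush]  L2: P0=I P1=I P2=M  mem[L2]=51
9. P0: load  L0  bus=[-]  L0: P0=O P1=S P2=S  mem[L0]=60
10. P1: load  L1  bus=[BusRd]  L1: P0=I P1=E P2=I  mem[L1]=20
11. P0: load  L2  bus=[BusRd]  L2: P0=S P1=I P2=O  mem[L2]=51

bus = BusRdX,Flush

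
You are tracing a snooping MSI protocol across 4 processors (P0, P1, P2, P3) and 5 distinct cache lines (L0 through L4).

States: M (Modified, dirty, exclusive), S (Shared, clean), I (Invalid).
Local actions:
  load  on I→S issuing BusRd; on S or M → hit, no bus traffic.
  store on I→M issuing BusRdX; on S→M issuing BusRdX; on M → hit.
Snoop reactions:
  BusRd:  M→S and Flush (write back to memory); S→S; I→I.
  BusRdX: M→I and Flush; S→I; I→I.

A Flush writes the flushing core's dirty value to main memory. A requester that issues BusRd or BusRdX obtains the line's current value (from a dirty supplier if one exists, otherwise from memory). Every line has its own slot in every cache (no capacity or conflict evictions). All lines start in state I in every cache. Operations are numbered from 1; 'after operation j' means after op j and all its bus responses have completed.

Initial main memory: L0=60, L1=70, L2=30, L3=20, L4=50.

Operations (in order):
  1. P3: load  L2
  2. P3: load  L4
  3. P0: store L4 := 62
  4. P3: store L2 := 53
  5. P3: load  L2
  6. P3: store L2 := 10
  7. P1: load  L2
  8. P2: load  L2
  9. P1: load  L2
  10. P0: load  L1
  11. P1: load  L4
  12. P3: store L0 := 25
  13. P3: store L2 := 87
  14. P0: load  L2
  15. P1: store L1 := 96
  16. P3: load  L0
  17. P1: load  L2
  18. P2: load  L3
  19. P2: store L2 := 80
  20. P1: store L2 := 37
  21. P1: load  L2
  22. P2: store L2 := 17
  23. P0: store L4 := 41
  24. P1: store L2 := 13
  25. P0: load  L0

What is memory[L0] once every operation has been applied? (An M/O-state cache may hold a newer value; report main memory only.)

1. P3: load  L2  bus=[BusRd]  L2: P0=I P1=I P2=I P3=S  mem[L2]=30
2. P3: load  L4  bus=[BusRd]  L4: P0=I P1=I P2=I P3=S  mem[L4]=50
3. P0: store L4 := 62  bus=[BusRdX]  L4: P0=M P1=I P2=I P3=I  mem[L4]=50
4. P3: store L2 := 53  bus=[BusRdX]  L2: P0=I P1=I P2=I P3=M  mem[L2]=30
5. P3: load  L2  bus=[-]  L2: P0=I P1=I P2=I P3=M  mem[L2]=30
6. P3: store L2 := 10  bus=[-]  L2: P0=I P1=I P2=I P3=M  mem[L2]=30
7. P1: load  L2  bus=[BusRd,Flush]  L2: P0=I P1=S P2=I P3=S  mem[L2]=10
8. P2: load  L2  bus=[BusRd]  L2: P0=I P1=S P2=S P3=S  mem[L2]=10
9. P1: load  L2  bus=[-]  L2: P0=I P1=S P2=S P3=S  mem[L2]=10
10. P0: load  L1  bus=[BusRd]  L1: P0=S P1=I P2=I P3=I  mem[L1]=70
11. P1: load  L4  bus=[BusRd,Flush]  L4: P0=S P1=S P2=I P3=I  mem[L4]=62
12. P3: store L0 := 25  bus=[BusRdX]  L0: P0=I P1=I P2=I P3=M  mem[L0]=60
13. P3: store L2 := 87  bus=[BusRdX]  L2: P0=I P1=I P2=I P3=M  mem[L2]=10
14. P0: load  L2  bus=[BusRd,Flush]  L2: P0=S P1=I P2=I P3=S  mem[L2]=87
15. P1: store L1 := 96  bus=[BusRdX]  L1: P0=I P1=M P2=I P3=I  mem[L1]=70
16. P3: load  L0  bus=[-]  L0: P0=I P1=I P2=I P3=M  mem[L0]=60
17. P1: load  L2  bus=[BusRd]  L2: P0=S P1=S P2=I P3=S  mem[L2]=87
18. P2: load  L3  bus=[BusRd]  L3: P0=I P1=I P2=S P3=I  mem[L3]=20
19. P2: store L2 := 80  bus=[BusRdX]  L2: P0=I P1=I P2=M P3=I  mem[L2]=87
20. P1: store L2 := 37  bus=[BusRdX,Flush]  L2: P0=I P1=M P2=I P3=I  mem[L2]=80
21. P1: load  L2  bus=[-]  L2: P0=I P1=M P2=I P3=I  mem[L2]=80
22. P2: store L2 := 17  bus=[BusRdX,Flush]  L2: P0=I P1=I P2=M P3=I  mem[L2]=37
23. P0: store L4 := 41  bus=[BusRdX]  L4: P0=M P1=I P2=I P3=I  mem[L4]=62
24. P1: store L2 := 13  bus=[BusRdX,Flush]  L2: P0=I P1=M P2=I P3=I  mem[L2]=17
25. P0: load  L0  bus=[BusRd,Flush]  L0: P0=S P1=I P2=I P3=S  mem[L0]=25

memory[L0] = 25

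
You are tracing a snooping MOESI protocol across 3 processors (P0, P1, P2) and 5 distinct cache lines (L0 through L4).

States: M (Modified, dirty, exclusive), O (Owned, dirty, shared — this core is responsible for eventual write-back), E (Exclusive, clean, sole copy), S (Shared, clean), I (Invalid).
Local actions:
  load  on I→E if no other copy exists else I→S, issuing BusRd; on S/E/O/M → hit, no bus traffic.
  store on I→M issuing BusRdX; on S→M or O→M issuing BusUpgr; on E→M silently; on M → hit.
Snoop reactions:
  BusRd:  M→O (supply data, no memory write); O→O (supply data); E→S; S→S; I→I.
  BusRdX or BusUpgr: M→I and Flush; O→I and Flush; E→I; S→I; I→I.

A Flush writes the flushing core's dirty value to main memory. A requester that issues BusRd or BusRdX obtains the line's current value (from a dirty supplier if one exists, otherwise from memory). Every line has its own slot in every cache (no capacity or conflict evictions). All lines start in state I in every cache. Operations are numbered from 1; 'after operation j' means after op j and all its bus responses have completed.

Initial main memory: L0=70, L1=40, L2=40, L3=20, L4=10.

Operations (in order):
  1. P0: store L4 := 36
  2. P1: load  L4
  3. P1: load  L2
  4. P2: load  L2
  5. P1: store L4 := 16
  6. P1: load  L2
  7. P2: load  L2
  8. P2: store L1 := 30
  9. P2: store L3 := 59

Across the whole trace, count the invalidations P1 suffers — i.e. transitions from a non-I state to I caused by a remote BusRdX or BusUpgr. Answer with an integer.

step 1: P0: store L4 := 36  ⟶  MII  (L4)  txn=BusRdX  M[L4]=10
step 2: P1: load  L4  ⟶  OSI  (L4)  txn=BusRd  M[L4]=10
step 3: P1: load  L2  ⟶  IEI  (L2)  txn=BusRd  M[L2]=40
step 4: P2: load  L2  ⟶  ISS  (L2)  txn=BusRd  M[L2]=40
step 5: P1: store L4 := 16  ⟶  IMI  (L4)  txn=BusUpgr+Flush  M[L4]=36
step 6: P1: load  L2  ⟶  ISS  (L2)  txn=∅  M[L2]=40
step 7: P2: load  L2  ⟶  ISS  (L2)  txn=∅  M[L2]=40
step 8: P2: store L1 := 30  ⟶  IIM  (L1)  txn=BusRdX  M[L1]=40
step 9: P2: store L3 := 59  ⟶  IIM  (L3)  txn=BusRdX  M[L3]=20

invalidations = 0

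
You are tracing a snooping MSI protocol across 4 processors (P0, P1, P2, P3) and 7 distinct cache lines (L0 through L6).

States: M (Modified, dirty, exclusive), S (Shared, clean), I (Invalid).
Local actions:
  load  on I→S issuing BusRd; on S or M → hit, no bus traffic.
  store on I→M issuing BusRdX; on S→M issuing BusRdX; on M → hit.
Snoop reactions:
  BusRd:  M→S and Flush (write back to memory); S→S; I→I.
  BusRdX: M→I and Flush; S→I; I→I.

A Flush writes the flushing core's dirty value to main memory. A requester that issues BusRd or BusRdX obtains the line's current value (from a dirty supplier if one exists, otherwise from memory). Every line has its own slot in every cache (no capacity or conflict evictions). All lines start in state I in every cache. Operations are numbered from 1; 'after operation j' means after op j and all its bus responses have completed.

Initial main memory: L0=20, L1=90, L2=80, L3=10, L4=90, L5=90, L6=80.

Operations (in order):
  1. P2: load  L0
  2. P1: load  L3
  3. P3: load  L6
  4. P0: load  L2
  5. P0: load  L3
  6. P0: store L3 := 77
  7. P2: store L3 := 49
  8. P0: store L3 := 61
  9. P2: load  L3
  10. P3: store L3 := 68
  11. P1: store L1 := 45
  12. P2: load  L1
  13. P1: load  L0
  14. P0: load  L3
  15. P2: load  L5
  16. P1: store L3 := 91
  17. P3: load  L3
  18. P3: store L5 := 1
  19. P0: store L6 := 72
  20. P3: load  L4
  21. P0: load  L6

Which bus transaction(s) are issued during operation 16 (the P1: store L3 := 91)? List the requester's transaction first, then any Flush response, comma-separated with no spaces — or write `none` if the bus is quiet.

bus = BusRdX

1. P2: load  L0  bus=[BusRd]  L0: P0=I P1=I P2=S P3=I  mem[L0]=20
2. P1: load  L3  bus=[BusRd]  L3: P0=I P1=S P2=I P3=I  mem[L3]=10
3. P3: load  L6  bus=[BusRd]  L6: P0=I P1=I P2=I P3=S  mem[L6]=80
4. P0: load  L2  bus=[BusRd]  L2: P0=S P1=I P2=I P3=I  mem[L2]=80
5. P0: load  L3  bus=[BusRd]  L3: P0=S P1=S P2=I P3=I  mem[L3]=10
6. P0: store L3 := 77  bus=[BusRdX]  L3: P0=M P1=I P2=I P3=I  mem[L3]=10
7. P2: store L3 := 49  bus=[BusRdX,Flush]  L3: P0=I P1=I P2=M P3=I  mem[L3]=77
8. P0: store L3 := 61  bus=[BusRdX,Flush]  L3: P0=M P1=I P2=I P3=I  mem[L3]=49
9. P2: load  L3  bus=[BusRd,Flush]  L3: P0=S P1=I P2=S P3=I  mem[L3]=61
10. P3: store L3 := 68  bus=[BusRdX]  L3: P0=I P1=I P2=I P3=M  mem[L3]=61
11. P1: store L1 := 45  bus=[BusRdX]  L1: P0=I P1=M P2=I P3=I  mem[L1]=90
12. P2: load  L1  bus=[BusRd,Flush]  L1: P0=I P1=S P2=S P3=I  mem[L1]=45
13. P1: load  L0  bus=[BusRd]  L0: P0=I P1=S P2=S P3=I  mem[L0]=20
14. P0: load  L3  bus=[BusRd,Flush]  L3: P0=S P1=I P2=I P3=S  mem[L3]=68
15. P2: load  L5  bus=[BusRd]  L5: P0=I P1=I P2=S P3=I  mem[L5]=90
16. P1: store L3 := 91  bus=[BusRdX]  L3: P0=I P1=M P2=I P3=I  mem[L3]=68
17. P3: load  L3  bus=[BusRd,Flush]  L3: P0=I P1=S P2=I P3=S  mem[L3]=91
18. P3: store L5 := 1  bus=[BusRdX]  L5: P0=I P1=I P2=I P3=M  mem[L5]=90
19. P0: store L6 := 72  bus=[BusRdX]  L6: P0=M P1=I P2=I P3=I  mem[L6]=80
20. P3: load  L4  bus=[BusRd]  L4: P0=I P1=I P2=I P3=S  mem[L4]=90
21. P0: load  L6  bus=[-]  L6: P0=M P1=I P2=I P3=I  mem[L6]=80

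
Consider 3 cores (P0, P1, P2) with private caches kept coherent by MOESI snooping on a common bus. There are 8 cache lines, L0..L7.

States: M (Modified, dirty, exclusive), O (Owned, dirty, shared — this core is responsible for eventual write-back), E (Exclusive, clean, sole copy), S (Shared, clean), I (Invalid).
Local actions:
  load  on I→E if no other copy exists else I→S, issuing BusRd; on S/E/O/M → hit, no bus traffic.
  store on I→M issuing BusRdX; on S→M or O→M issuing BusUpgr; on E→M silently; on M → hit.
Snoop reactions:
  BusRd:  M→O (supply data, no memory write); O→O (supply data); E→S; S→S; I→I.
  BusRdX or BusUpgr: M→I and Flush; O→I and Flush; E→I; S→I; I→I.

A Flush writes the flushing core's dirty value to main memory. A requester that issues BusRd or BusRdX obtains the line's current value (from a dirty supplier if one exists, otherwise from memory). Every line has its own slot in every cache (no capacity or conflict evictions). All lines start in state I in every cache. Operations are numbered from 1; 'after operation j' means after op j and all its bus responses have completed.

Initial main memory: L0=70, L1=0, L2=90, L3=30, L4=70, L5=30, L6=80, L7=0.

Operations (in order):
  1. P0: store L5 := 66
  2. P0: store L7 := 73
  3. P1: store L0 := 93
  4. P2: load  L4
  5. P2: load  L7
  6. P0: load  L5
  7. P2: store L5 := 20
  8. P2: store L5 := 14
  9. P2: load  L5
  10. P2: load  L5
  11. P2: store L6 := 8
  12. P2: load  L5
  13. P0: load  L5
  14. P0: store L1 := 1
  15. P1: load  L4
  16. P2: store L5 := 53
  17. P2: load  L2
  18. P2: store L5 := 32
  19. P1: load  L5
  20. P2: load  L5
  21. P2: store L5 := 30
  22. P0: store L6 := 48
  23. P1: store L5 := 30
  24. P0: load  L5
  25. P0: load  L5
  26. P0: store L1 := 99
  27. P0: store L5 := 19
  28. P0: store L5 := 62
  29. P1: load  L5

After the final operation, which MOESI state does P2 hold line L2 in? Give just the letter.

state = E

step 1: P0: store L5 := 66  ⟶  MII  (L5)  txn=BusRdX  M[L5]=30
step 2: P0: store L7 := 73  ⟶  MII  (L7)  txn=BusRdX  M[L7]=0
step 3: P1: store L0 := 93  ⟶  IMI  (L0)  txn=BusRdX  M[L0]=70
step 4: P2: load  L4  ⟶  IIE  (L4)  txn=BusRd  M[L4]=70
step 5: P2: load  L7  ⟶  OIS  (L7)  txn=BusRd  M[L7]=0
step 6: P0: load  L5  ⟶  MII  (L5)  txn=∅  M[L5]=30
step 7: P2: store L5 := 20  ⟶  IIM  (L5)  txn=BusRdX+Flush  M[L5]=66
step 8: P2: store L5 := 14  ⟶  IIM  (L5)  txn=∅  M[L5]=66
step 9: P2: load  L5  ⟶  IIM  (L5)  txn=∅  M[L5]=66
step 10: P2: load  L5  ⟶  IIM  (L5)  txn=∅  M[L5]=66
step 11: P2: store L6 := 8  ⟶  IIM  (L6)  txn=BusRdX  M[L6]=80
step 12: P2: load  L5  ⟶  IIM  (L5)  txn=∅  M[L5]=66
step 13: P0: load  L5  ⟶  SIO  (L5)  txn=BusRd  M[L5]=66
step 14: P0: store L1 := 1  ⟶  MII  (L1)  txn=BusRdX  M[L1]=0
step 15: P1: load  L4  ⟶  ISS  (L4)  txn=BusRd  M[L4]=70
step 16: P2: store L5 := 53  ⟶  IIM  (L5)  txn=BusUpgr  M[L5]=66
step 17: P2: load  L2  ⟶  IIE  (L2)  txn=BusRd  M[L2]=90
step 18: P2: store L5 := 32  ⟶  IIM  (L5)  txn=∅  M[L5]=66
step 19: P1: load  L5  ⟶  ISO  (L5)  txn=BusRd  M[L5]=66
step 20: P2: load  L5  ⟶  ISO  (L5)  txn=∅  M[L5]=66
step 21: P2: store L5 := 30  ⟶  IIM  (L5)  txn=BusUpgr  M[L5]=66
step 22: P0: store L6 := 48  ⟶  MII  (L6)  txn=BusRdX+Flush  M[L6]=8
step 23: P1: store L5 := 30  ⟶  IMI  (L5)  txn=BusRdX+Flush  M[L5]=30
step 24: P0: load  L5  ⟶  SOI  (L5)  txn=BusRd  M[L5]=30
step 25: P0: load  L5  ⟶  SOI  (L5)  txn=∅  M[L5]=30
step 26: P0: store L1 := 99  ⟶  MII  (L1)  txn=∅  M[L1]=0
step 27: P0: store L5 := 19  ⟶  MII  (L5)  txn=BusUpgr+Flush  M[L5]=30
step 28: P0: store L5 := 62  ⟶  MII  (L5)  txn=∅  M[L5]=30
step 29: P1: load  L5  ⟶  OSI  (L5)  txn=BusRd  M[L5]=30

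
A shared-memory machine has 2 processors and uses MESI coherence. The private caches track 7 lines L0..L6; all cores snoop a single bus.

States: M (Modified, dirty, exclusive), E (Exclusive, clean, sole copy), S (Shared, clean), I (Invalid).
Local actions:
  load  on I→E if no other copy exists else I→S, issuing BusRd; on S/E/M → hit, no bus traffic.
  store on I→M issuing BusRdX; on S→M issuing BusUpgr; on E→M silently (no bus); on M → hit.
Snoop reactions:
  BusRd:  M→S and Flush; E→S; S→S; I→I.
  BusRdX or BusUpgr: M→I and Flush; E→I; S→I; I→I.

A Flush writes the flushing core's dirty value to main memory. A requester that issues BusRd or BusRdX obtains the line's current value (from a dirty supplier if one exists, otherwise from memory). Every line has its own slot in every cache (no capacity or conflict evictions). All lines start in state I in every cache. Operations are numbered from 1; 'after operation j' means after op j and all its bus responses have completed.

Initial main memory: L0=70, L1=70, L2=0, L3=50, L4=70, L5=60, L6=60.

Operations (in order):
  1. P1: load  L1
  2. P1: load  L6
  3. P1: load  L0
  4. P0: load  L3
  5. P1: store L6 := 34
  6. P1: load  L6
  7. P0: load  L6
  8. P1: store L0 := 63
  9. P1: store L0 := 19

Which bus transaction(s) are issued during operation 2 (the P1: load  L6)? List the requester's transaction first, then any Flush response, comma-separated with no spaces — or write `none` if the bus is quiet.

1. P1: load  L1  bus=[BusRd]  L1: P0=I P1=E  mem[L1]=70
2. P1: load  L6  bus=[BusRd]  L6: P0=I P1=E  mem[L6]=60
3. P1: load  L0  bus=[BusRd]  L0: P0=I P1=E  mem[L0]=70
4. P0: load  L3  bus=[BusRd]  L3: P0=E P1=I  mem[L3]=50
5. P1: store L6 := 34  bus=[-]  L6: P0=I P1=M  mem[L6]=60
6. P1: load  L6  bus=[-]  L6: P0=I P1=M  mem[L6]=60
7. P0: load  L6  bus=[BusRd,Flush]  L6: P0=S P1=S  mem[L6]=34
8. P1: store L0 := 63  bus=[-]  L0: P0=I P1=M  mem[L0]=70
9. P1: store L0 := 19  bus=[-]  L0: P0=I P1=M  mem[L0]=70

bus = BusRd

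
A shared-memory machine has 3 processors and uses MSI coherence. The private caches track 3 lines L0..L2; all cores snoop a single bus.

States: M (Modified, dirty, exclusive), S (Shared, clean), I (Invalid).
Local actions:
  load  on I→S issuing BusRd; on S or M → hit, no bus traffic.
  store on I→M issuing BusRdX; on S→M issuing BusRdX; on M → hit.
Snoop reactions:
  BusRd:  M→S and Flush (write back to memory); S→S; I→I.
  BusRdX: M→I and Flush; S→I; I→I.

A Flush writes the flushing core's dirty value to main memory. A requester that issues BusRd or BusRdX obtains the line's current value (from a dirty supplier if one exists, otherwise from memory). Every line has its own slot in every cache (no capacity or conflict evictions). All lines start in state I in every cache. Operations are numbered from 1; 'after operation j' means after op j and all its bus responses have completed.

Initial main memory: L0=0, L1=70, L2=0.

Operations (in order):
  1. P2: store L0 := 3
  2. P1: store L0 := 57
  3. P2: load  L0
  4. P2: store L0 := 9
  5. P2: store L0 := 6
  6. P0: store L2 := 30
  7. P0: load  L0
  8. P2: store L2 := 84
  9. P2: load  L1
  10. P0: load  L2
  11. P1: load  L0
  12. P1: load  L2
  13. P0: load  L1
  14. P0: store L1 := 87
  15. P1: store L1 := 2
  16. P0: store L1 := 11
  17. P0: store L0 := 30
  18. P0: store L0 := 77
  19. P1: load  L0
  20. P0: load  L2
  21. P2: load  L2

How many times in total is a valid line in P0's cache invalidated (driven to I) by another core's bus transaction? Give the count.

invalidations = 2

  op1 P2: store L0 := 3 → I/I/M on L0; bus BusRdX; mem=0
  op2 P1: store L0 := 57 → I/M/I on L0; bus BusRdX Flush; mem=3
  op3 P2: load  L0 → I/S/S on L0; bus BusRd Flush; mem=57
  op4 P2: store L0 := 9 → I/I/M on L0; bus BusRdX; mem=57
  op5 P2: store L0 := 6 → I/I/M on L0; bus (none); mem=57
  op6 P0: store L2 := 30 → M/I/I on L2; bus BusRdX; mem=0
  op7 P0: load  L0 → S/I/S on L0; bus BusRd Flush; mem=6
  op8 P2: store L2 := 84 → I/I/M on L2; bus BusRdX Flush; mem=30
  op9 P2: load  L1 → I/I/S on L1; bus BusRd; mem=70
  op10 P0: load  L2 → S/I/S on L2; bus BusRd Flush; mem=84
  op11 P1: load  L0 → S/S/S on L0; bus BusRd; mem=6
  op12 P1: load  L2 → S/S/S on L2; bus BusRd; mem=84
  op13 P0: load  L1 → S/I/S on L1; bus BusRd; mem=70
  op14 P0: store L1 := 87 → M/I/I on L1; bus BusRdX; mem=70
  op15 P1: store L1 := 2 → I/M/I on L1; bus BusRdX Flush; mem=87
  op16 P0: store L1 := 11 → M/I/I on L1; bus BusRdX Flush; mem=2
  op17 P0: store L0 := 30 → M/I/I on L0; bus BusRdX; mem=6
  op18 P0: store L0 := 77 → M/I/I on L0; bus (none); mem=6
  op19 P1: load  L0 → S/S/I on L0; bus BusRd Flush; mem=77
  op20 P0: load  L2 → S/S/S on L2; bus (none); mem=84
  op21 P2: load  L2 → S/S/S on L2; bus (none); mem=84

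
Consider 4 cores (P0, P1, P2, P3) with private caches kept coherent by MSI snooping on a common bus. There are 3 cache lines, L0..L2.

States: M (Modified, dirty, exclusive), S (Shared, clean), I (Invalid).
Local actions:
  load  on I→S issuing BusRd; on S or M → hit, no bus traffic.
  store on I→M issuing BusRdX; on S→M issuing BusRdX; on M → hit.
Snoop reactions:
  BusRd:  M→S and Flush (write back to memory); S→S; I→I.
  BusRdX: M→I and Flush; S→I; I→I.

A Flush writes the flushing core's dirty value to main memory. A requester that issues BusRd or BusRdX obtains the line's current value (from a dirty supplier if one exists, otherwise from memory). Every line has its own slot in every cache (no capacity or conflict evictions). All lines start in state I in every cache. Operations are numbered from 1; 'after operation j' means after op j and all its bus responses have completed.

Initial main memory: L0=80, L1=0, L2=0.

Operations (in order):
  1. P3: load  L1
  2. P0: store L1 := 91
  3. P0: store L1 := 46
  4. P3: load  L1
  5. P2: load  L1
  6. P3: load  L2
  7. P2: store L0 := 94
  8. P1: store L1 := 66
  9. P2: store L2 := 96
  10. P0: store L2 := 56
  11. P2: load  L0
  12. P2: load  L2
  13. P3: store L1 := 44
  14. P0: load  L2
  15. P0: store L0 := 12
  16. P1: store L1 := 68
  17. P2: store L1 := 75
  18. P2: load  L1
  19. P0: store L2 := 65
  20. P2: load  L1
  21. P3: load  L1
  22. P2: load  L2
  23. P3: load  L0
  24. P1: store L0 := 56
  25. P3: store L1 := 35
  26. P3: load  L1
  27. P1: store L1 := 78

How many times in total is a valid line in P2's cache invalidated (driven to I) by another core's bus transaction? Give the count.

invalidations = 5

  op1 P3: load  L1 → I/I/I/S on L1; bus BusRd; mem=0
  op2 P0: store L1 := 91 → M/I/I/I on L1; bus BusRdX; mem=0
  op3 P0: store L1 := 46 → M/I/I/I on L1; bus (none); mem=0
  op4 P3: load  L1 → S/I/I/S on L1; bus BusRd Flush; mem=46
  op5 P2: load  L1 → S/I/S/S on L1; bus BusRd; mem=46
  op6 P3: load  L2 → I/I/I/S on L2; bus BusRd; mem=0
  op7 P2: store L0 := 94 → I/I/M/I on L0; bus BusRdX; mem=80
  op8 P1: store L1 := 66 → I/M/I/I on L1; bus BusRdX; mem=46
  op9 P2: store L2 := 96 → I/I/M/I on L2; bus BusRdX; mem=0
  op10 P0: store L2 := 56 → M/I/I/I on L2; bus BusRdX Flush; mem=96
  op11 P2: load  L0 → I/I/M/I on L0; bus (none); mem=80
  op12 P2: load  L2 → S/I/S/I on L2; bus BusRd Flush; mem=56
  op13 P3: store L1 := 44 → I/I/I/M on L1; bus BusRdX Flush; mem=66
  op14 P0: load  L2 → S/I/S/I on L2; bus (none); mem=56
  op15 P0: store L0 := 12 → M/I/I/I on L0; bus BusRdX Flush; mem=94
  op16 P1: store L1 := 68 → I/M/I/I on L1; bus BusRdX Flush; mem=44
  op17 P2: store L1 := 75 → I/I/M/I on L1; bus BusRdX Flush; mem=68
  op18 P2: load  L1 → I/I/M/I on L1; bus (none); mem=68
  op19 P0: store L2 := 65 → M/I/I/I on L2; bus BusRdX; mem=56
  op20 P2: load  L1 → I/I/M/I on L1; bus (none); mem=68
  op21 P3: load  L1 → I/I/S/S on L1; bus BusRd Flush; mem=75
  op22 P2: load  L2 → S/I/S/I on L2; bus BusRd Flush; mem=65
  op23 P3: load  L0 → S/I/I/S on L0; bus BusRd Flush; mem=12
  op24 P1: store L0 := 56 → I/M/I/I on L0; bus BusRdX; mem=12
  op25 P3: store L1 := 35 → I/I/I/M on L1; bus BusRdX; mem=75
  op26 P3: load  L1 → I/I/I/M on L1; bus (none); mem=75
  op27 P1: store L1 := 78 → I/M/I/I on L1; bus BusRdX Flush; mem=35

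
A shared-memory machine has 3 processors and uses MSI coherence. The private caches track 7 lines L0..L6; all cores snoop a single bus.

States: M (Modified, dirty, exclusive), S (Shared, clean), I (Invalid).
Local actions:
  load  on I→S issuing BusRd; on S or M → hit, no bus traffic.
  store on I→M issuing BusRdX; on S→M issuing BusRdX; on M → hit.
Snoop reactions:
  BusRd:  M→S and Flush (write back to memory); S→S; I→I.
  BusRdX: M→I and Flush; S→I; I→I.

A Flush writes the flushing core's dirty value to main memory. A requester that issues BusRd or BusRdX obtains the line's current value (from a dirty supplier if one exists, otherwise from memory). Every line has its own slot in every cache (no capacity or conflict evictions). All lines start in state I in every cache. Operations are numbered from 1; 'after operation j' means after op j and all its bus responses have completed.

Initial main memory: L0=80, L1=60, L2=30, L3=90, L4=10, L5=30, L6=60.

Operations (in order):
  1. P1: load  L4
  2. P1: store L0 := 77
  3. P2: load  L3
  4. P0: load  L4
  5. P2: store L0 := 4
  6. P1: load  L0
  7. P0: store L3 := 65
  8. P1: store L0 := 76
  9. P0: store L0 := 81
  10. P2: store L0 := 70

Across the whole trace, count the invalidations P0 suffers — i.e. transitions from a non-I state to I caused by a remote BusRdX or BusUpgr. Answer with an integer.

1. P1: load  L4  bus=[BusRd]  L4: P0=I P1=S P2=I  mem[L4]=10
2. P1: store L0 := 77  bus=[BusRdX]  L0: P0=I P1=M P2=I  mem[L0]=80
3. P2: load  L3  bus=[BusRd]  L3: P0=I P1=I P2=S  mem[L3]=90
4. P0: load  L4  bus=[BusRd]  L4: P0=S P1=S P2=I  mem[L4]=10
5. P2: store L0 := 4  bus=[BusRdX,Flush]  L0: P0=I P1=I P2=M  mem[L0]=77
6. P1: load  L0  bus=[BusRd,Flush]  L0: P0=I P1=S P2=S  mem[L0]=4
7. P0: store L3 := 65  bus=[BusRdX]  L3: P0=M P1=I P2=I  mem[L3]=90
8. P1: store L0 := 76  bus=[BusRdX]  L0: P0=I P1=M P2=I  mem[L0]=4
9. P0: store L0 := 81  bus=[BusRdX,Flush]  L0: P0=M P1=I P2=I  mem[L0]=76
10. P2: store L0 := 70  bus=[BusRdX,Flush]  L0: P0=I P1=I P2=M  mem[L0]=81

invalidations = 1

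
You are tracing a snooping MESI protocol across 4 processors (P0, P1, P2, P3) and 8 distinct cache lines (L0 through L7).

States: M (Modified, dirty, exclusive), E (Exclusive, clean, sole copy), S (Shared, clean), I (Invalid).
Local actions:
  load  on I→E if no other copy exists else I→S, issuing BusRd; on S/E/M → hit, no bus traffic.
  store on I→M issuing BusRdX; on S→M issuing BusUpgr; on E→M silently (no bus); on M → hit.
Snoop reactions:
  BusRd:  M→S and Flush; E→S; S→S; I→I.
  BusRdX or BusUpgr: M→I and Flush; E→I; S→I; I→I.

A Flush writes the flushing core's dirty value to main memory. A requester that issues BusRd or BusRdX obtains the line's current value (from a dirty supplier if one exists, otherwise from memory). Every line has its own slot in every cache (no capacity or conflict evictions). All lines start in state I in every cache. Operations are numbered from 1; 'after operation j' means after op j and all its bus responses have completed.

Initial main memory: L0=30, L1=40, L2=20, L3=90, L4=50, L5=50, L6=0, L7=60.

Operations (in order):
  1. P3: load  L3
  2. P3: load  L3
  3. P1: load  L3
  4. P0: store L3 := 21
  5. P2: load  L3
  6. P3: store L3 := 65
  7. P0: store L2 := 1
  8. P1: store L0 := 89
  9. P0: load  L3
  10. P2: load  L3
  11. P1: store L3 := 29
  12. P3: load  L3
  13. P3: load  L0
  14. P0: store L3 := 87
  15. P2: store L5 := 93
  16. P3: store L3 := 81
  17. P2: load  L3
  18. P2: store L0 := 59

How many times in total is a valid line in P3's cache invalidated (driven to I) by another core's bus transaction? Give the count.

invalidations = 4

step 1: P3: load  L3  ⟶  IIIE  (L3)  txn=BusRd  M[L3]=90
step 2: P3: load  L3  ⟶  IIIE  (L3)  txn=∅  M[L3]=90
step 3: P1: load  L3  ⟶  ISIS  (L3)  txn=BusRd  M[L3]=90
step 4: P0: store L3 := 21  ⟶  MIII  (L3)  txn=BusRdX  M[L3]=90
step 5: P2: load  L3  ⟶  SISI  (L3)  txn=BusRd+Flush  M[L3]=21
step 6: P3: store L3 := 65  ⟶  IIIM  (L3)  txn=BusRdX  M[L3]=21
step 7: P0: store L2 := 1  ⟶  MIII  (L2)  txn=BusRdX  M[L2]=20
step 8: P1: store L0 := 89  ⟶  IMII  (L0)  txn=BusRdX  M[L0]=30
step 9: P0: load  L3  ⟶  SIIS  (L3)  txn=BusRd+Flush  M[L3]=65
step 10: P2: load  L3  ⟶  SISS  (L3)  txn=BusRd  M[L3]=65
step 11: P1: store L3 := 29  ⟶  IMII  (L3)  txn=BusRdX  M[L3]=65
step 12: P3: load  L3  ⟶  ISIS  (L3)  txn=BusRd+Flush  M[L3]=29
step 13: P3: load  L0  ⟶  ISIS  (L0)  txn=BusRd+Flush  M[L0]=89
step 14: P0: store L3 := 87  ⟶  MIII  (L3)  txn=BusRdX  M[L3]=29
step 15: P2: store L5 := 93  ⟶  IIMI  (L5)  txn=BusRdX  M[L5]=50
step 16: P3: store L3 := 81  ⟶  IIIM  (L3)  txn=BusRdX+Flush  M[L3]=87
step 17: P2: load  L3  ⟶  IISS  (L3)  txn=BusRd+Flush  M[L3]=81
step 18: P2: store L0 := 59  ⟶  IIMI  (L0)  txn=BusRdX  M[L0]=89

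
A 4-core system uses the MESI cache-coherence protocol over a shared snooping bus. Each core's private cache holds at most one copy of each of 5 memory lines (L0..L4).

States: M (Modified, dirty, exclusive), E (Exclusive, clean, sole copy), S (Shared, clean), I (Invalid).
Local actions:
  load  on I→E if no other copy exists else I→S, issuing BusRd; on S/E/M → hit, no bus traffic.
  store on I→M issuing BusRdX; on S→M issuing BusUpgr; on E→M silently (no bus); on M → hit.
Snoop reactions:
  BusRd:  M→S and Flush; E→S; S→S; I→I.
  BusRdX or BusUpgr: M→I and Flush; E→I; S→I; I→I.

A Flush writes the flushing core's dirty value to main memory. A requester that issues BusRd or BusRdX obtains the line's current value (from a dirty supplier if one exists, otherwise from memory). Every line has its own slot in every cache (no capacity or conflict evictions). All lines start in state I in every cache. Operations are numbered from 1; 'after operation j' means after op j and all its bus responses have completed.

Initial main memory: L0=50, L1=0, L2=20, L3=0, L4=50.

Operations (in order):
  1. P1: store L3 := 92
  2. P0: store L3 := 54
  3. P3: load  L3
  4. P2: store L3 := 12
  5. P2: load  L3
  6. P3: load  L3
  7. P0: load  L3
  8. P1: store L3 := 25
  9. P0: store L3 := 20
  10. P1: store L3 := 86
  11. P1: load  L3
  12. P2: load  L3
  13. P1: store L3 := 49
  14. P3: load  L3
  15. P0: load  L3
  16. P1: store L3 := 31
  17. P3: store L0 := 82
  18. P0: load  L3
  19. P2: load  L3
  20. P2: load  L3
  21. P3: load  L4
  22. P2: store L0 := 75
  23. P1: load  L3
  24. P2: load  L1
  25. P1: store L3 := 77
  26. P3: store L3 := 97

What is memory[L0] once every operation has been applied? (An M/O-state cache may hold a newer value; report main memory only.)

memory[L0] = 82

[1] P1: store L3 := 92 | P0:I, P1:M(92), P2:I, P3:I | bus: BusRdX
[2] P0: store L3 := 54 | P0:M(54), P1:I, P2:I, P3:I | bus: BusRdX,Flush
[3] P3: load  L3 | P0:S(54), P1:I, P2:I, P3:S(54) | bus: BusRd,Flush
[4] P2: store L3 := 12 | P0:I, P1:I, P2:M(12), P3:I | bus: BusRdX
[5] P2: load  L3 | P0:I, P1:I, P2:M(12), P3:I | bus: none
[6] P3: load  L3 | P0:I, P1:I, P2:S(12), P3:S(12) | bus: BusRd,Flush
[7] P0: load  L3 | P0:S(12), P1:I, P2:S(12), P3:S(12) | bus: BusRd
[8] P1: store L3 := 25 | P0:I, P1:M(25), P2:I, P3:I | bus: BusRdX
[9] P0: store L3 := 20 | P0:M(20), P1:I, P2:I, P3:I | bus: BusRdX,Flush
[10] P1: store L3 := 86 | P0:I, P1:M(86), P2:I, P3:I | bus: BusRdX,Flush
[11] P1: load  L3 | P0:I, P1:M(86), P2:I, P3:I | bus: none
[12] P2: load  L3 | P0:I, P1:S(86), P2:S(86), P3:I | bus: BusRd,Flush
[13] P1: store L3 := 49 | P0:I, P1:M(49), P2:I, P3:I | bus: BusUpgr
[14] P3: load  L3 | P0:I, P1:S(49), P2:I, P3:S(49) | bus: BusRd,Flush
[15] P0: load  L3 | P0:S(49), P1:S(49), P2:I, P3:S(49) | bus: BusRd
[16] P1: store L3 := 31 | P0:I, P1:M(31), P2:I, P3:I | bus: BusUpgr
[17] P3: store L0 := 82 | P0:I, P1:I, P2:I, P3:M(82) | bus: BusRdX
[18] P0: load  L3 | P0:S(31), P1:S(31), P2:I, P3:I | bus: BusRd,Flush
[19] P2: load  L3 | P0:S(31), P1:S(31), P2:S(31), P3:I | bus: BusRd
[20] P2: load  L3 | P0:S(31), P1:S(31), P2:S(31), P3:I | bus: none
[21] P3: load  L4 | P0:I, P1:I, P2:I, P3:E(50) | bus: BusRd
[22] P2: store L0 := 75 | P0:I, P1:I, P2:M(75), P3:I | bus: BusRdX,Flush
[23] P1: load  L3 | P0:S(31), P1:S(31), P2:S(31), P3:I | bus: none
[24] P2: load  L1 | P0:I, P1:I, P2:E(0), P3:I | bus: BusRd
[25] P1: store L3 := 77 | P0:I, P1:M(77), P2:I, P3:I | bus: BusUpgr
[26] P3: store L3 := 97 | P0:I, P1:I, P2:I, P3:M(97) | bus: BusRdX,Flush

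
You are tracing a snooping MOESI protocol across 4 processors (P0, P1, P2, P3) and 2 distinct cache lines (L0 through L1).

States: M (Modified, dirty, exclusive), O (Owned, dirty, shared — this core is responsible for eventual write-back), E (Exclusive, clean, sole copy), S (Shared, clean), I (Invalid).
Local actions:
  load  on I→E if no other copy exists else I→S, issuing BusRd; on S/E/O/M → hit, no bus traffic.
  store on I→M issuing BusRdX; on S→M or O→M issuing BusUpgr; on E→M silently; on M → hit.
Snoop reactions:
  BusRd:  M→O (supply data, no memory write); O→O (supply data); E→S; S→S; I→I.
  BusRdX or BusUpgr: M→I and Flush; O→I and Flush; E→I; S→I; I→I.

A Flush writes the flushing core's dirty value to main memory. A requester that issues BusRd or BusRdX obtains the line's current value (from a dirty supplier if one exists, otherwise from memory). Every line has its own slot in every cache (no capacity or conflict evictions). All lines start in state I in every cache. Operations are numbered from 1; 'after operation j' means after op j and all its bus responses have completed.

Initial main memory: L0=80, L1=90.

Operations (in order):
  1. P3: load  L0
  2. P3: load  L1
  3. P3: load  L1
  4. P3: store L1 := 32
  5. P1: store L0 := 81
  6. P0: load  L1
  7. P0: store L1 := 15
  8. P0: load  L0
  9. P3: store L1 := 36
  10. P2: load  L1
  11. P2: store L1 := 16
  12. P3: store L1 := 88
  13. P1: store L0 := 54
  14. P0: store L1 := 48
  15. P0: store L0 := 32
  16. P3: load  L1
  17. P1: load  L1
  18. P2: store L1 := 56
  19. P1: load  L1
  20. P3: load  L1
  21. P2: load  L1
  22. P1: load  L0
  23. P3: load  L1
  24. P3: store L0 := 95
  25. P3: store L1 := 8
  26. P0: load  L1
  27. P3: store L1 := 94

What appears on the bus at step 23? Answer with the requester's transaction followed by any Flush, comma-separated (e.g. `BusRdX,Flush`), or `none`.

bus = none

1. P3: load  L0  bus=[BusRd]  L0: P0=I P1=I P2=I P3=E  mem[L0]=80
2. P3: load  L1  bus=[BusRd]  L1: P0=I P1=I P2=I P3=E  mem[L1]=90
3. P3: load  L1  bus=[-]  L1: P0=I P1=I P2=I P3=E  mem[L1]=90
4. P3: store L1 := 32  bus=[-]  L1: P0=I P1=I P2=I P3=M  mem[L1]=90
5. P1: store L0 := 81  bus=[BusRdX]  L0: P0=I P1=M P2=I P3=I  mem[L0]=80
6. P0: load  L1  bus=[BusRd]  L1: P0=S P1=I P2=I P3=O  mem[L1]=90
7. P0: store L1 := 15  bus=[BusUpgr,Flush]  L1: P0=M P1=I P2=I P3=I  mem[L1]=32
8. P0: load  L0  bus=[BusRd]  L0: P0=S P1=O P2=I P3=I  mem[L0]=80
9. P3: store L1 := 36  bus=[BusRdX,Flush]  L1: P0=I P1=I P2=I P3=M  mem[L1]=15
10. P2: load  L1  bus=[BusRd]  L1: P0=I P1=I P2=S P3=O  mem[L1]=15
11. P2: store L1 := 16  bus=[BusUpgr,Flush]  L1: P0=I P1=I P2=M P3=I  mem[L1]=36
12. P3: store L1 := 88  bus=[BusRdX,Flush]  L1: P0=I P1=I P2=I P3=M  mem[L1]=16
13. P1: store L0 := 54  bus=[BusUpgr]  L0: P0=I P1=M P2=I P3=I  mem[L0]=80
14. P0: store L1 := 48  bus=[BusRdX,Flush]  L1: P0=M P1=I P2=I P3=I  mem[L1]=88
15. P0: store L0 := 32  bus=[BusRdX,Flush]  L0: P0=M P1=I P2=I P3=I  mem[L0]=54
16. P3: load  L1  bus=[BusRd]  L1: P0=O P1=I P2=I P3=S  mem[L1]=88
17. P1: load  L1  bus=[BusRd]  L1: P0=O P1=S P2=I P3=S  mem[L1]=88
18. P2: store L1 := 56  bus=[BusRdX,Flush]  L1: P0=I P1=I P2=M P3=I  mem[L1]=48
19. P1: load  L1  bus=[BusRd]  L1: P0=I P1=S P2=O P3=I  mem[L1]=48
20. P3: load  L1  bus=[BusRd]  L1: P0=I P1=S P2=O P3=S  mem[L1]=48
21. P2: load  L1  bus=[-]  L1: P0=I P1=S P2=O P3=S  mem[L1]=48
22. P1: load  L0  bus=[BusRd]  L0: P0=O P1=S P2=I P3=I  mem[L0]=54
23. P3: load  L1  bus=[-]  L1: P0=I P1=S P2=O P3=S  mem[L1]=48
24. P3: store L0 := 95  bus=[BusRdX,Flush]  L0: P0=I P1=I P2=I P3=M  mem[L0]=32
25. P3: store L1 := 8  bus=[BusUpgr,Flush]  L1: P0=I P1=I P2=I P3=M  mem[L1]=56
26. P0: load  L1  bus=[BusRd]  L1: P0=S P1=I P2=I P3=O  mem[L1]=56
27. P3: store L1 := 94  bus=[BusUpgr]  L1: P0=I P1=I P2=I P3=M  mem[L1]=56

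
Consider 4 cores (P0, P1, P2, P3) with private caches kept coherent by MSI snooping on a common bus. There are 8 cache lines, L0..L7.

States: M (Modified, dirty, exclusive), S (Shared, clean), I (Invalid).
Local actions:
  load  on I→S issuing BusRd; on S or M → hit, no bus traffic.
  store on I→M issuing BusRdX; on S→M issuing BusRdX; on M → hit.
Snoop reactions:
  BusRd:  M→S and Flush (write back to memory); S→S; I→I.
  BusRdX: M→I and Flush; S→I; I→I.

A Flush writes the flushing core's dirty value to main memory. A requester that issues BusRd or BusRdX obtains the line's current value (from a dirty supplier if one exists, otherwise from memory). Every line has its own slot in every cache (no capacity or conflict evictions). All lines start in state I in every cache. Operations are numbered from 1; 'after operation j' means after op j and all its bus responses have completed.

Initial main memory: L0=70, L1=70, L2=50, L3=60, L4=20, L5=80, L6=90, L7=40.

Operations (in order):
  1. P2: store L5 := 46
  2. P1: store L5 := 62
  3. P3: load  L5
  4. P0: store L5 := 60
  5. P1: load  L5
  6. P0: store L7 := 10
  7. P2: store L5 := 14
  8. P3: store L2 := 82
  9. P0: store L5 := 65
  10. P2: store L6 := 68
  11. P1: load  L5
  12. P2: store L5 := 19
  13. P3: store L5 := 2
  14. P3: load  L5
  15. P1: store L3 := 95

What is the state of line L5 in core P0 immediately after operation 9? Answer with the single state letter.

  op1 P2: store L5 := 46 → I/I/M/I on L5; bus BusRdX; mem=80
  op2 P1: store L5 := 62 → I/M/I/I on L5; bus BusRdX Flush; mem=46
  op3 P3: load  L5 → I/S/I/S on L5; bus BusRd Flush; mem=62
  op4 P0: store L5 := 60 → M/I/I/I on L5; bus BusRdX; mem=62
  op5 P1: load  L5 → S/S/I/I on L5; bus BusRd Flush; mem=60
  op6 P0: store L7 := 10 → M/I/I/I on L7; bus BusRdX; mem=40
  op7 P2: store L5 := 14 → I/I/M/I on L5; bus BusRdX; mem=60
  op8 P3: store L2 := 82 → I/I/I/M on L2; bus BusRdX; mem=50
  op9 P0: store L5 := 65 → M/I/I/I on L5; bus BusRdX Flush; mem=14
  op10 P2: store L6 := 68 → I/I/M/I on L6; bus BusRdX; mem=90
  op11 P1: load  L5 → S/S/I/I on L5; bus BusRd Flush; mem=65
  op12 P2: store L5 := 19 → I/I/M/I on L5; bus BusRdX; mem=65
  op13 P3: store L5 := 2 → I/I/I/M on L5; bus BusRdX Flush; mem=19
  op14 P3: load  L5 → I/I/I/M on L5; bus (none); mem=19
  op15 P1: store L3 := 95 → I/M/I/I on L3; bus BusRdX; mem=60

state = M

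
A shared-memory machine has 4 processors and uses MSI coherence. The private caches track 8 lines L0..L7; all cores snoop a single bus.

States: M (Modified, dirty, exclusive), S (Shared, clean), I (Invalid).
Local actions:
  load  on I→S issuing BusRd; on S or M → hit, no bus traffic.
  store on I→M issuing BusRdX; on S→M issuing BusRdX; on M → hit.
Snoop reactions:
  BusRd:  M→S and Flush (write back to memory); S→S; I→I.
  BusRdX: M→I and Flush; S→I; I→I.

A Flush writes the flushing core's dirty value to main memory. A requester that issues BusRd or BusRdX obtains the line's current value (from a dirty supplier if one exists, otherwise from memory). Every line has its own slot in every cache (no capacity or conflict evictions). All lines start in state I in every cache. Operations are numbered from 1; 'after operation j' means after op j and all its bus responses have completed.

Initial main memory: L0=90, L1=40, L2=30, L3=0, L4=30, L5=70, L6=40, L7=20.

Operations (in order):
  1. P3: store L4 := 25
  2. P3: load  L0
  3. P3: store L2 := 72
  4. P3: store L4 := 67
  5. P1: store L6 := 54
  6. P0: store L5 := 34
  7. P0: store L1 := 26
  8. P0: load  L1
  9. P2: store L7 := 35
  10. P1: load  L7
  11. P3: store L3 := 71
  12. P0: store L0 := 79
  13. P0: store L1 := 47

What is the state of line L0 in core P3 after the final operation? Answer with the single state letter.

state = I

  op1 P3: store L4 := 25 → I/I/I/M on L4; bus BusRdX; mem=30
  op2 P3: load  L0 → I/I/I/S on L0; bus BusRd; mem=90
  op3 P3: store L2 := 72 → I/I/I/M on L2; bus BusRdX; mem=30
  op4 P3: store L4 := 67 → I/I/I/M on L4; bus (none); mem=30
  op5 P1: store L6 := 54 → I/M/I/I on L6; bus BusRdX; mem=40
  op6 P0: store L5 := 34 → M/I/I/I on L5; bus BusRdX; mem=70
  op7 P0: store L1 := 26 → M/I/I/I on L1; bus BusRdX; mem=40
  op8 P0: load  L1 → M/I/I/I on L1; bus (none); mem=40
  op9 P2: store L7 := 35 → I/I/M/I on L7; bus BusRdX; mem=20
  op10 P1: load  L7 → I/S/S/I on L7; bus BusRd Flush; mem=35
  op11 P3: store L3 := 71 → I/I/I/M on L3; bus BusRdX; mem=0
  op12 P0: store L0 := 79 → M/I/I/I on L0; bus BusRdX; mem=90
  op13 P0: store L1 := 47 → M/I/I/I on L1; bus (none); mem=40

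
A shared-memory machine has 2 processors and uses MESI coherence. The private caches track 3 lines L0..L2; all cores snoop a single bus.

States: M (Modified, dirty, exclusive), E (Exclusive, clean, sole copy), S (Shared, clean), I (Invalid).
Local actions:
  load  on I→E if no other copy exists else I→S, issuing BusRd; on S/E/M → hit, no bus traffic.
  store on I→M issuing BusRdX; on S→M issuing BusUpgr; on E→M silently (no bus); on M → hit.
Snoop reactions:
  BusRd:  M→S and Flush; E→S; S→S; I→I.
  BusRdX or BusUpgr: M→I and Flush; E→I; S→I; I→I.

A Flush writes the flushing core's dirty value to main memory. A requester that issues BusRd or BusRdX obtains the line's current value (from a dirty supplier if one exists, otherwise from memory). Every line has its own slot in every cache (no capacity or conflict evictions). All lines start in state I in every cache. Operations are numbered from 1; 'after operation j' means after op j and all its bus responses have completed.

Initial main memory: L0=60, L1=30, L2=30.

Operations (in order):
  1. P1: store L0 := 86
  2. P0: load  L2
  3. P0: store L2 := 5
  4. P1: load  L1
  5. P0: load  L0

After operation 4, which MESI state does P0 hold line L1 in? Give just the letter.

state = I

1. P1: store L0 := 86  bus=[BusRdX]  L0: P0=I P1=M  mem[L0]=60
2. P0: load  L2  bus=[BusRd]  L2: P0=E P1=I  mem[L2]=30
3. P0: store L2 := 5  bus=[-]  L2: P0=M P1=I  mem[L2]=30
4. P1: load  L1  bus=[BusRd]  L1: P0=I P1=E  mem[L1]=30
5. P0: load  L0  bus=[BusRd,Flush]  L0: P0=S P1=S  mem[L0]=86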